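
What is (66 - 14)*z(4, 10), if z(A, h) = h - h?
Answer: 0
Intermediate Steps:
z(A, h) = 0
(66 - 14)*z(4, 10) = (66 - 14)*0 = 52*0 = 0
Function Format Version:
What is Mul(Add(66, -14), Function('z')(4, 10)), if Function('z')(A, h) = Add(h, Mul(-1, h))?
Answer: 0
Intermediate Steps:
Function('z')(A, h) = 0
Mul(Add(66, -14), Function('z')(4, 10)) = Mul(Add(66, -14), 0) = Mul(52, 0) = 0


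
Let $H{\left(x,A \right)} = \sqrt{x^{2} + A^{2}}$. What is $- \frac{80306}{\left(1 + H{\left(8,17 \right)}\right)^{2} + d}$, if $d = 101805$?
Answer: $- \frac{8203980654}{10436459869} + \frac{160612 \sqrt{353}}{10436459869} \approx -0.7858$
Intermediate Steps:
$H{\left(x,A \right)} = \sqrt{A^{2} + x^{2}}$
$- \frac{80306}{\left(1 + H{\left(8,17 \right)}\right)^{2} + d} = - \frac{80306}{\left(1 + \sqrt{17^{2} + 8^{2}}\right)^{2} + 101805} = - \frac{80306}{\left(1 + \sqrt{289 + 64}\right)^{2} + 101805} = - \frac{80306}{\left(1 + \sqrt{353}\right)^{2} + 101805} = - \frac{80306}{101805 + \left(1 + \sqrt{353}\right)^{2}}$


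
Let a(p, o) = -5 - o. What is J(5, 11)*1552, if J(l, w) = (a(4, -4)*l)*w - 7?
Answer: -96224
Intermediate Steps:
J(l, w) = -7 - l*w (J(l, w) = ((-5 - 1*(-4))*l)*w - 7 = ((-5 + 4)*l)*w - 7 = (-l)*w - 7 = -l*w - 7 = -7 - l*w)
J(5, 11)*1552 = (-7 - 1*5*11)*1552 = (-7 - 55)*1552 = -62*1552 = -96224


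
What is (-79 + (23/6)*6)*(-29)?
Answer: 1624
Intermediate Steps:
(-79 + (23/6)*6)*(-29) = (-79 + 23)*(-29) = -56*(-29) = 1624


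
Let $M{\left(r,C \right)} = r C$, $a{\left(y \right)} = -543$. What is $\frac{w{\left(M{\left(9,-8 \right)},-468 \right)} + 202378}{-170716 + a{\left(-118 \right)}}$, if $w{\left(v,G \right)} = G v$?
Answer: $- \frac{236074}{171259} \approx -1.3785$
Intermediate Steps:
$M{\left(r,C \right)} = C r$
$\frac{w{\left(M{\left(9,-8 \right)},-468 \right)} + 202378}{-170716 + a{\left(-118 \right)}} = \frac{- 468 \left(\left(-8\right) 9\right) + 202378}{-170716 - 543} = \frac{\left(-468\right) \left(-72\right) + 202378}{-171259} = \left(33696 + 202378\right) \left(- \frac{1}{171259}\right) = 236074 \left(- \frac{1}{171259}\right) = - \frac{236074}{171259}$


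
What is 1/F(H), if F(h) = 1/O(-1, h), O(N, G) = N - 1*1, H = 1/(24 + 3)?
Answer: -2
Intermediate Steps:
H = 1/27 ≈ 0.037037
O(N, G) = -1 + N (O(N, G) = N - 1 = -1 + N)
F(h) = -1/2 (F(h) = 1/(-1 - 1) = 1/(-2) = -1/2)
1/F(H) = 1/(-1/2) = -2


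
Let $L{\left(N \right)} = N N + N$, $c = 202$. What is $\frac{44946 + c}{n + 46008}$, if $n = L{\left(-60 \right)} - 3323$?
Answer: $\frac{45148}{46225} \approx 0.9767$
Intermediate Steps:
$L{\left(N \right)} = N + N^{2}$ ($L{\left(N \right)} = N^{2} + N = N + N^{2}$)
$n = 217$ ($n = - 60 \left(1 - 60\right) - 3323 = \left(-60\right) \left(-59\right) - 3323 = 3540 - 3323 = 217$)
$\frac{44946 + c}{n + 46008} = \frac{44946 + 202}{217 + 46008} = \frac{45148}{46225}$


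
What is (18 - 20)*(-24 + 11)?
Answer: 26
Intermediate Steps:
(18 - 20)*(-24 + 11) = -2*(-13) = 26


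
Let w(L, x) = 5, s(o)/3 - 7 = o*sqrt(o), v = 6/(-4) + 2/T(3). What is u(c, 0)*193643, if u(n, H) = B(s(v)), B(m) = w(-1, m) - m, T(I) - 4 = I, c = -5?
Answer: -3098288 + 9875793*I*sqrt(238)/196 ≈ -3.0983e+6 + 7.7733e+5*I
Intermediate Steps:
T(I) = 4 + I
v = -17/14 (v = 6/(-4) + 2/(4 + 3) = 6*(-1/4) + 2/7 = -3/2 + 2*(1/7) = -3/2 + 2/7 = -17/14 ≈ -1.2143)
s(o) = 21 + 3*o**(3/2) (s(o) = 21 + 3*(o*sqrt(o)) = 21 + 3*o**(3/2))
B(m) = 5 - m
u(n, H) = -16 + 51*I*sqrt(238)/196 (u(n, H) = 5 - (21 + 3*(-17/14)**(3/2)) = 5 - (21 + 3*(-17*I*sqrt(238)/196)) = 5 - (21 - 51*I*sqrt(238)/196) = 5 + (-21 + 51*I*sqrt(238)/196) = -16 + 51*I*sqrt(238)/196)
u(c, 0)*193643 = (-16 + 51*I*sqrt(238)/196)*193643 = -3098288 + 9875793*I*sqrt(238)/196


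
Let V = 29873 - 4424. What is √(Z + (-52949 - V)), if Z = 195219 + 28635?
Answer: 4*√9091 ≈ 381.39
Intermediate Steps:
V = 25449
Z = 223854
√(Z + (-52949 - V)) = √(223854 + (-52949 - 1*25449)) = √(223854 + (-52949 - 25449)) = √(223854 - 78398) = √145456 = 4*√9091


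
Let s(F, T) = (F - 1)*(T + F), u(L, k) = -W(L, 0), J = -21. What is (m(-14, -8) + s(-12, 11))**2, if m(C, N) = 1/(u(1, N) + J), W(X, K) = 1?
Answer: 81225/484 ≈ 167.82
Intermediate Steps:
u(L, k) = -1 (u(L, k) = -1*1 = -1)
s(F, T) = (-1 + F)*(F + T)
m(C, N) = -1/22 (m(C, N) = 1/(-1 - 21) = 1/(-22) = -1/22)
(m(-14, -8) + s(-12, 11))**2 = (-1/22 + ((-12)**2 - 1*(-12) - 1*11 - 12*11))**2 = (-1/22 + (144 + 12 - 11 - 132))**2 = (-1/22 + 13)**2 = (285/22)**2 = 81225/484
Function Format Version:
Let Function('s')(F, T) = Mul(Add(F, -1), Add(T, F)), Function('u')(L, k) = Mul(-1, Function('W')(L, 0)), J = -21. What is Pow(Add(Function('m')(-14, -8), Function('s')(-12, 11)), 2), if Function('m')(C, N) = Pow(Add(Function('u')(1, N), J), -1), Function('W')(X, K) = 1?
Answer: Rational(81225, 484) ≈ 167.82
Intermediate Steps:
Function('u')(L, k) = -1 (Function('u')(L, k) = Mul(-1, 1) = -1)
Function('s')(F, T) = Mul(Add(-1, F), Add(F, T))
Function('m')(C, N) = Rational(-1, 22) (Function('m')(C, N) = Pow(Add(-1, -21), -1) = Pow(-22, -1) = Rational(-1, 22))
Pow(Add(Function('m')(-14, -8), Function('s')(-12, 11)), 2) = Pow(Add(Rational(-1, 22), Add(Pow(-12, 2), Mul(-1, -12), Mul(-1, 11), Mul(-12, 11))), 2) = Pow(Add(Rational(-1, 22), Add(144, 12, -11, -132)), 2) = Pow(Add(Rational(-1, 22), 13), 2) = Pow(Rational(285, 22), 2) = Rational(81225, 484)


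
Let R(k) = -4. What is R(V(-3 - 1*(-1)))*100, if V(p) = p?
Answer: -400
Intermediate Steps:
R(V(-3 - 1*(-1)))*100 = -4*100 = -400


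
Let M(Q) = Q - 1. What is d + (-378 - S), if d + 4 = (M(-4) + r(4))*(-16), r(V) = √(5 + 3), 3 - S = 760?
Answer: 455 - 32*√2 ≈ 409.75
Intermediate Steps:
S = -757 (S = 3 - 1*760 = 3 - 760 = -757)
r(V) = 2*√2 (r(V) = √8 = 2*√2)
M(Q) = -1 + Q
d = 76 - 32*√2 (d = -4 + ((-1 - 4) + 2*√2)*(-16) = -4 + (-5 + 2*√2)*(-16) = -4 + (80 - 32*√2) = 76 - 32*√2 ≈ 30.745)
d + (-378 - S) = (76 - 32*√2) + (-378 - 1*(-757)) = (76 - 32*√2) + (-378 + 757) = (76 - 32*√2) + 379 = 455 - 32*√2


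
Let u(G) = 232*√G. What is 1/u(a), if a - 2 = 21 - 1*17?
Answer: √6/1392 ≈ 0.0017597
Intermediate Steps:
a = 6 (a = 2 + (21 - 1*17) = 2 + (21 - 17) = 2 + 4 = 6)
1/u(a) = 1/(232*√6) = √6/1392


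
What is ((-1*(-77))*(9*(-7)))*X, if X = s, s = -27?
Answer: 130977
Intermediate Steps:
X = -27
((-1*(-77))*(9*(-7)))*X = ((-1*(-77))*(9*(-7)))*(-27) = (77*(-63))*(-27) = -4851*(-27) = 130977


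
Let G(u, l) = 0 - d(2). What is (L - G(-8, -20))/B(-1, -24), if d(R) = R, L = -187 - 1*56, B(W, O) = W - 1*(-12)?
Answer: -241/11 ≈ -21.909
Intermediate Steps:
B(W, O) = 12 + W (B(W, O) = W + 12 = 12 + W)
L = -243 (L = -187 - 56 = -243)
G(u, l) = -2 (G(u, l) = 0 - 1*2 = 0 - 2 = -2)
(L - G(-8, -20))/B(-1, -24) = (-243 - 1*(-2))/(12 - 1) = (-243 + 2)/11 = -241*1/11 = -241/11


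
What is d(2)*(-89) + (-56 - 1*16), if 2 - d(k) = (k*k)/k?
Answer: -72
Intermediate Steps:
d(k) = 2 - k (d(k) = 2 - k*k/k = 2 - k²/k = 2 - k)
d(2)*(-89) + (-56 - 1*16) = (2 - 1*2)*(-89) + (-56 - 1*16) = (2 - 2)*(-89) + (-56 - 16) = 0*(-89) - 72 = 0 - 72 = -72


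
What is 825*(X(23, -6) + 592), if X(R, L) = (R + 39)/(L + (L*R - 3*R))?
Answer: 34659350/71 ≈ 4.8816e+5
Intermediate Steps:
X(R, L) = (39 + R)/(L - 3*R + L*R) (X(R, L) = (39 + R)/(L + (-3*R + L*R)) = (39 + R)/(L - 3*R + L*R))
825*(X(23, -6) + 592) = 825*((39 + 23)/(-6 - 3*23 - 6*23) + 592) = 825*(62/(-6 - 69 - 138) + 592) = 825*(62/(-213) + 592) = 825*(-1/213*62 + 592) = 825*(-62/213 + 592) = 825*(126034/213) = 34659350/71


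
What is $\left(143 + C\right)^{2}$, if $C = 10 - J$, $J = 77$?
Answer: $5776$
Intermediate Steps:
$C = -67$ ($C = 10 - 77 = -67$)
$\left(143 + C\right)^{2} = \left(143 - 67\right)^{2} = 76^{2} = 5776$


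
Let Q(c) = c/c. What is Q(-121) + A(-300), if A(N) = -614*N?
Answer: 184201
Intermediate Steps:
Q(c) = 1
Q(-121) + A(-300) = 1 - 614*(-300) = 1 + 184200 = 184201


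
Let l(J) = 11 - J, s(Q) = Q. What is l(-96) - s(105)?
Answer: 2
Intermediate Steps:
l(-96) - s(105) = (11 - 1*(-96)) - 1*105 = (11 + 96) - 105 = 107 - 105 = 2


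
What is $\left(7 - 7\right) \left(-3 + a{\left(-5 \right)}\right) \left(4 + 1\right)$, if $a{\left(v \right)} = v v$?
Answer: $0$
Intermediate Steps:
$a{\left(v \right)} = v^{2}$
$\left(7 - 7\right) \left(-3 + a{\left(-5 \right)}\right) \left(4 + 1\right) = \left(7 - 7\right) \left(-3 + \left(-5\right)^{2}\right) \left(4 + 1\right) = 0 \left(-3 + 25\right) 5 = 0 \cdot 22 \cdot 5 = 0 \cdot 5 = 0$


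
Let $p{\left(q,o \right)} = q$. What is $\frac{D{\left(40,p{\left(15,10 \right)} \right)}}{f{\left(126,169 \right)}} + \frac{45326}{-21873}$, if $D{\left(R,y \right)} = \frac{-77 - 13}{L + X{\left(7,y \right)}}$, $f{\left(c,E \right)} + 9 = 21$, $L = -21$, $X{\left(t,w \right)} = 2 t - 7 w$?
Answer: $- \frac{9824929}{4899552} \approx -2.0053$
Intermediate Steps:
$X{\left(t,w \right)} = - 7 w + 2 t$
$f{\left(c,E \right)} = 12$ ($f{\left(c,E \right)} = -9 + 21 = 12$)
$D{\left(R,y \right)} = - \frac{90}{-7 - 7 y}$ ($D{\left(R,y \right)} = \frac{-77 - 13}{-21 - \left(-14 + 7 y\right)} = - \frac{90}{-21 - \left(-14 + 7 y\right)} = - \frac{90}{-7 - 7 y}$)
$\frac{D{\left(40,p{\left(15,10 \right)} \right)}}{f{\left(126,169 \right)}} + \frac{45326}{-21873} = \frac{\frac{90}{7} \frac{1}{1 + 15}}{12} + \frac{45326}{-21873} = \frac{90}{7 \cdot 16} \cdot \frac{1}{12} + 45326 \left(- \frac{1}{21873}\right) = \frac{90}{7} \cdot \frac{1}{16} \cdot \frac{1}{12} - \frac{45326}{21873} = \frac{45}{56} \cdot \frac{1}{12} - \frac{45326}{21873} = \frac{15}{224} - \frac{45326}{21873} = - \frac{9824929}{4899552}$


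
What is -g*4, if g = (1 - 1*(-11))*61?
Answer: -2928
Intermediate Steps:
g = 732 (g = (1 + 11)*61 = 12*61 = 732)
-g*4 = -1*732*4 = -732*4 = -2928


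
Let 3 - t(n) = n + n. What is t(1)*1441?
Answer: 1441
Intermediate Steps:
t(n) = 3 - 2*n (t(n) = 3 - (n + n) = 3 - 2*n)
t(1)*1441 = (3 - 2*1)*1441 = (3 - 2)*1441 = 1*1441 = 1441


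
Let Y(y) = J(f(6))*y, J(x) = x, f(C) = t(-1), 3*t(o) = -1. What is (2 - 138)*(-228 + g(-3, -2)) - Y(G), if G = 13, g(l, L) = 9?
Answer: 89365/3 ≈ 29788.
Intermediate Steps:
t(o) = -1/3 (t(o) = (1/3)*(-1) = -1/3)
f(C) = -1/3
Y(y) = -y/3
(2 - 138)*(-228 + g(-3, -2)) - Y(G) = (2 - 138)*(-228 + 9) - (-1)*13/3 = -136*(-219) - 1*(-13/3) = 29784 + 13/3 = 89365/3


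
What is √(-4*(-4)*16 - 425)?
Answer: 13*I ≈ 13.0*I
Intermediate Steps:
√(-4*(-4)*16 - 425) = √(16*16 - 425) = √(256 - 425) = √(-169) = 13*I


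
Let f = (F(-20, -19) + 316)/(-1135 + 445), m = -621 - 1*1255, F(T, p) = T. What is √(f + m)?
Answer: 2*I*√55835490/345 ≈ 43.318*I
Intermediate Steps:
m = -1876 (m = -621 - 1255 = -1876)
f = -148/345 (f = (-20 + 316)/(-1135 + 445) = 296/(-690) = 296*(-1/690) = -148/345 ≈ -0.42899)
√(f + m) = √(-148/345 - 1876) = √(-647368/345) = 2*I*√55835490/345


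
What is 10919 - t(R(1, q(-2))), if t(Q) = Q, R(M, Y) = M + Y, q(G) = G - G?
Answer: 10918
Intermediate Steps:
q(G) = 0
10919 - t(R(1, q(-2))) = 10919 - (1 + 0) = 10919 - 1*1 = 10919 - 1 = 10918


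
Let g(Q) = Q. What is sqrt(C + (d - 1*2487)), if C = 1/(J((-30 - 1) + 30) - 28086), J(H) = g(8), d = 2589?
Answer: sqrt(80414128490)/28078 ≈ 10.100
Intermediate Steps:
J(H) = 8
C = -1/28078 (C = 1/(8 - 28086) = 1/(-28078) = -1/28078 ≈ -3.5615e-5)
sqrt(C + (d - 1*2487)) = sqrt(-1/28078 + (2589 - 1*2487)) = sqrt(-1/28078 + (2589 - 2487)) = sqrt(-1/28078 + 102) = sqrt(2863955/28078) = sqrt(80414128490)/28078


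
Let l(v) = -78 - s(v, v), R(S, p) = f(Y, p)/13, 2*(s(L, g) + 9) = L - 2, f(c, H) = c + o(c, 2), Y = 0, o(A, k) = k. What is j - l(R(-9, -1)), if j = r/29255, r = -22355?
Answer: 5120012/76063 ≈ 67.313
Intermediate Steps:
f(c, H) = 2 + c (f(c, H) = c + 2 = 2 + c)
j = -4471/5851 (j = -22355/29255 = -22355*1/29255 = -4471/5851 ≈ -0.76414)
s(L, g) = -10 + L/2 (s(L, g) = -9 + (L - 2)/2 = -9 + (-2 + L)/2 = -9 + (-1 + L/2) = -10 + L/2)
R(S, p) = 2/13 (R(S, p) = (2 + 0)/13 = 2*(1/13) = 2/13)
l(v) = -68 - v/2 (l(v) = -78 - (-10 + v/2) = -78 + (10 - v/2) = -68 - v/2)
j - l(R(-9, -1)) = -4471/5851 - (-68 - 1/2*2/13) = -4471/5851 - (-68 - 1/13) = -4471/5851 - 1*(-885/13) = -4471/5851 + 885/13 = 5120012/76063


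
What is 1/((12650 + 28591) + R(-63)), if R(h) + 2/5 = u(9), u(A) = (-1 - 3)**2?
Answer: 5/206283 ≈ 2.4239e-5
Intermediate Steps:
u(A) = 16 (u(A) = (-4)**2 = 16)
R(h) = 78/5 (R(h) = -2/5 + 16 = 78/5)
1/((12650 + 28591) + R(-63)) = 1/((12650 + 28591) + 78/5) = 1/(41241 + 78/5) = 1/(206283/5) = 5/206283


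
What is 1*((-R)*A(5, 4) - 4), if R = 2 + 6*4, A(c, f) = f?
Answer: -108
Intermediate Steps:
R = 26 (R = 2 + 24 = 26)
1*((-R)*A(5, 4) - 4) = 1*(-1*26*4 - 4) = 1*(-26*4 - 4) = 1*(-104 - 4) = 1*(-108) = -108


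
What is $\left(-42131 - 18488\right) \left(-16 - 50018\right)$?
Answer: $3033011046$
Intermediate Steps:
$\left(-42131 - 18488\right) \left(-16 - 50018\right) = \left(-60619\right) \left(-50034\right) = 3033011046$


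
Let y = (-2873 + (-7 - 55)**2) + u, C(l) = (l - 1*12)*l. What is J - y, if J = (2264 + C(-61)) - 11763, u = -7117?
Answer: 1100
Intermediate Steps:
C(l) = l*(-12 + l) (C(l) = (l - 12)*l = (-12 + l)*l = l*(-12 + l))
J = -5046 (J = (2264 - 61*(-12 - 61)) - 11763 = (2264 - 61*(-73)) - 11763 = (2264 + 4453) - 11763 = 6717 - 11763 = -5046)
y = -6146 (y = (-2873 + (-7 - 55)**2) - 7117 = (-2873 + (-62)**2) - 7117 = (-2873 + 3844) - 7117 = 971 - 7117 = -6146)
J - y = -5046 - 1*(-6146) = -5046 + 6146 = 1100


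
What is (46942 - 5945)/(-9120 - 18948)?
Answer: -40997/28068 ≈ -1.4606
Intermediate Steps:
(46942 - 5945)/(-9120 - 18948) = 40997/(-28068) = 40997*(-1/28068) = -40997/28068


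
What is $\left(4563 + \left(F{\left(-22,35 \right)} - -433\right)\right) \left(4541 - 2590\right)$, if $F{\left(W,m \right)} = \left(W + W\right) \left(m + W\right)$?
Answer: $8631224$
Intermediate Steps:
$F{\left(W,m \right)} = 2 W \left(W + m\right)$
$\left(4563 + \left(F{\left(-22,35 \right)} - -433\right)\right) \left(4541 - 2590\right) = \left(4563 + \left(2 \left(-22\right) \left(-22 + 35\right) - -433\right)\right) \left(4541 - 2590\right) = \left(4563 + \left(2 \left(-22\right) 13 + 433\right)\right) 1951 = \left(4563 + \left(-572 + 433\right)\right) 1951 = \left(4563 - 139\right) 1951 = 4424 \cdot 1951 = 8631224$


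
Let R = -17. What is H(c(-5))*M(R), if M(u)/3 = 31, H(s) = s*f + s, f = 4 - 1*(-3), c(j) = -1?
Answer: -744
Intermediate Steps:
f = 7 (f = 4 + 3 = 7)
H(s) = 8*s (H(s) = s*7 + s = 7*s + s = 8*s)
M(u) = 93 (M(u) = 3*31 = 93)
H(c(-5))*M(R) = (8*(-1))*93 = -8*93 = -744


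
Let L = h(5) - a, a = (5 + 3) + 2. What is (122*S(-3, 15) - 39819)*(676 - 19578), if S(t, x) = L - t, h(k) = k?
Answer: 757270826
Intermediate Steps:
a = 10 (a = 8 + 2 = 10)
L = -5 (L = 5 - 1*10 = 5 - 10 = -5)
S(t, x) = -5 - t
(122*S(-3, 15) - 39819)*(676 - 19578) = (122*(-5 - 1*(-3)) - 39819)*(676 - 19578) = (122*(-5 + 3) - 39819)*(-18902) = (122*(-2) - 39819)*(-18902) = (-244 - 39819)*(-18902) = -40063*(-18902) = 757270826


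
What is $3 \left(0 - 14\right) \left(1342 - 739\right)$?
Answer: $-25326$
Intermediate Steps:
$3 \left(0 - 14\right) \left(1342 - 739\right) = 3 \left(-14\right) 603 = \left(-42\right) 603 = -25326$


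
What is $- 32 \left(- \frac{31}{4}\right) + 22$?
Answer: $270$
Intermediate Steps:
$- 32 \left(- \frac{31}{4}\right) + 22 = - 32 \left(\left(-31\right) \frac{1}{4}\right) + 22 = \left(-32\right) \left(- \frac{31}{4}\right) + 22 = 248 + 22 = 270$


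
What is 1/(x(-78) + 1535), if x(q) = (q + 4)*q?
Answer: 1/7307 ≈ 0.00013686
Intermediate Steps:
x(q) = q*(4 + q) (x(q) = (4 + q)*q = q*(4 + q))
1/(x(-78) + 1535) = 1/(-78*(4 - 78) + 1535) = 1/(-78*(-74) + 1535) = 1/(5772 + 1535) = 1/7307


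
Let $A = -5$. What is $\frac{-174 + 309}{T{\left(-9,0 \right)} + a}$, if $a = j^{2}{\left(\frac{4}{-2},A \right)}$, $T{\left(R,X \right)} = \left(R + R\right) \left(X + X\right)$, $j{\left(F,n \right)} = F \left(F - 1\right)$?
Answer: $\frac{15}{4} \approx 3.75$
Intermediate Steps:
$j{\left(F,n \right)} = F \left(-1 + F\right)$
$T{\left(R,X \right)} = 4 R X$ ($T{\left(R,X \right)} = 2 R 2 X = 4 R X$)
$a = 36$ ($a = \left(\frac{4}{-2} \left(-1 + \frac{4}{-2}\right)\right)^{2} = \left(4 \left(- \frac{1}{2}\right) \left(-1 + 4 \left(- \frac{1}{2}\right)\right)\right)^{2} = \left(- 2 \left(-1 - 2\right)\right)^{2} = \left(\left(-2\right) \left(-3\right)\right)^{2} = 6^{2} = 36$)
$\frac{-174 + 309}{T{\left(-9,0 \right)} + a} = \frac{-174 + 309}{4 \left(-9\right) 0 + 36} = \frac{135}{0 + 36} = \frac{135}{36} = 135 \cdot \frac{1}{36} = \frac{15}{4}$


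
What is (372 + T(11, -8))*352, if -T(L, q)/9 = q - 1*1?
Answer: 159456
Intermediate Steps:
T(L, q) = 9 - 9*q (T(L, q) = -9*(q - 1*1) = -9*(q - 1) = -9*(-1 + q) = 9 - 9*q)
(372 + T(11, -8))*352 = (372 + (9 - 9*(-8)))*352 = (372 + (9 + 72))*352 = (372 + 81)*352 = 453*352 = 159456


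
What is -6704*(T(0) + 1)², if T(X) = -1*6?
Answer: -167600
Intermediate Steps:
T(X) = -6
-6704*(T(0) + 1)² = -6704*(-6 + 1)² = -6704*(-5)² = -6704*25 = -167600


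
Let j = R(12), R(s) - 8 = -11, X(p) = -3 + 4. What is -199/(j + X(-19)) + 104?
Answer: 407/2 ≈ 203.50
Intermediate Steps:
X(p) = 1
R(s) = -3 (R(s) = 8 - 11 = -3)
j = -3
-199/(j + X(-19)) + 104 = -199/(-3 + 1) + 104 = -199/(-2) + 104 = -199*(-1/2) + 104 = 199/2 + 104 = 407/2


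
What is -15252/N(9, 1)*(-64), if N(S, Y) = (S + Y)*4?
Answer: 122016/5 ≈ 24403.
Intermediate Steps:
N(S, Y) = 4*S + 4*Y
-15252/N(9, 1)*(-64) = -15252/(4*9 + 4*1)*(-64) = -15252/(36 + 4)*(-64) = -15252/40*(-64) = -82*93/20*(-64) = -3813/10*(-64) = 122016/5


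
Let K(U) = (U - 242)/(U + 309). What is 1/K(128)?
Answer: -23/6 ≈ -3.8333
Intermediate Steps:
K(U) = (-242 + U)/(309 + U)
1/K(128) = 1/((-242 + 128)/(309 + 128)) = 1/(-114/437) = 1/((1/437)*(-114)) = 1/(-6/23) = -23/6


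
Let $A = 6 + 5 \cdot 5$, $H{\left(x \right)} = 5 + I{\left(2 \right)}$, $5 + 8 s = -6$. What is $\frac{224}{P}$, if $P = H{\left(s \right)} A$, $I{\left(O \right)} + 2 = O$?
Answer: $\frac{224}{155} \approx 1.4452$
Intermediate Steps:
$s = - \frac{11}{8}$ ($s = - \frac{5}{8} + \frac{1}{8} \left(-6\right) = - \frac{5}{8} - \frac{3}{4} = - \frac{11}{8} \approx -1.375$)
$I{\left(O \right)} = -2 + O$
$H{\left(x \right)} = 5$ ($H{\left(x \right)} = 5 + \left(-2 + 2\right) = 5 + 0 = 5$)
$A = 31$ ($A = 6 + 25 = 31$)
$P = 155$ ($P = 5 \cdot 31 = 155$)
$\frac{224}{P} = \frac{224}{155}$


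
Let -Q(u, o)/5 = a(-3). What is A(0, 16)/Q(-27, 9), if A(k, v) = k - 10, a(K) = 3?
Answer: ⅔ ≈ 0.66667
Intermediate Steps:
Q(u, o) = -15 (Q(u, o) = -5*3 = -15)
A(k, v) = -10 + k
A(0, 16)/Q(-27, 9) = (-10 + 0)/(-15) = -10*(-1/15) = ⅔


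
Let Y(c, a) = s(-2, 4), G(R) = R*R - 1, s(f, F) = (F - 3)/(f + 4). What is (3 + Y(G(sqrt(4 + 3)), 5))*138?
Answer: 483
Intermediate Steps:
s(f, F) = (-3 + F)/(4 + f)
G(R) = -1 + R**2 (G(R) = R**2 - 1 = -1 + R**2)
Y(c, a) = 1/2 (Y(c, a) = (-3 + 4)/(4 - 2) = 1/2)
(3 + Y(G(sqrt(4 + 3)), 5))*138 = (3 + 1/2)*138 = (7/2)*138 = 483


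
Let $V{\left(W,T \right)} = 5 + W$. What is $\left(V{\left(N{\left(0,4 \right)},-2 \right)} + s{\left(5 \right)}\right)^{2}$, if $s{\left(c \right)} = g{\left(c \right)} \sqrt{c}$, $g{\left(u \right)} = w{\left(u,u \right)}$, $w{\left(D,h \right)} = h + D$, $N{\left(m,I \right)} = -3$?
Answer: $504 + 40 \sqrt{5} \approx 593.44$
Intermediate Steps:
$w{\left(D,h \right)} = D + h$
$g{\left(u \right)} = 2 u$ ($g{\left(u \right)} = u + u = 2 u$)
$s{\left(c \right)} = 2 c^{\frac{3}{2}}$ ($s{\left(c \right)} = 2 c \sqrt{c} = 2 c^{\frac{3}{2}}$)
$\left(V{\left(N{\left(0,4 \right)},-2 \right)} + s{\left(5 \right)}\right)^{2} = \left(\left(5 - 3\right) + 2 \cdot 5^{\frac{3}{2}}\right)^{2} = \left(2 + 2 \cdot 5 \sqrt{5}\right)^{2} = \left(2 + 10 \sqrt{5}\right)^{2}$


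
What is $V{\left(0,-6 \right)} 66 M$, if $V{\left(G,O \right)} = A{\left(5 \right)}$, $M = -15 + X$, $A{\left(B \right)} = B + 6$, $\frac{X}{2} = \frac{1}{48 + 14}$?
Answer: $- \frac{336864}{31} \approx -10867.0$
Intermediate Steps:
$X = \frac{1}{31}$ ($X = \frac{2}{48 + 14} = \frac{2}{62} = 2 \cdot \frac{1}{62} = \frac{1}{31} \approx 0.032258$)
$A{\left(B \right)} = 6 + B$
$M = - \frac{464}{31}$ ($M = -15 + \frac{1}{31} = - \frac{464}{31} \approx -14.968$)
$V{\left(G,O \right)} = 11$ ($V{\left(G,O \right)} = 6 + 5 = 11$)
$V{\left(0,-6 \right)} 66 M = 11 \cdot 66 \left(- \frac{464}{31}\right) = 726 \left(- \frac{464}{31}\right) = - \frac{336864}{31}$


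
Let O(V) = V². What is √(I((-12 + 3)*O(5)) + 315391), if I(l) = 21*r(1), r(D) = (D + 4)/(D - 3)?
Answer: √1261354/2 ≈ 561.55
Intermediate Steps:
r(D) = (4 + D)/(-3 + D)
I(l) = -105/2 (I(l) = 21*((4 + 1)/(-3 + 1)) = 21*(5/(-2)) = 21*(-½*5) = 21*(-5/2) = -105/2)
√(I((-12 + 3)*O(5)) + 315391) = √(-105/2 + 315391) = √(630677/2) = √1261354/2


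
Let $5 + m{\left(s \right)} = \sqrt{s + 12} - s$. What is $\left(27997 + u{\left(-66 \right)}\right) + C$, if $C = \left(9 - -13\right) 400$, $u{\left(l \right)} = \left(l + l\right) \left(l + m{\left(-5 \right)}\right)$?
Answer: $45509 - 132 \sqrt{7} \approx 45160.0$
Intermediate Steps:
$m{\left(s \right)} = -5 + \sqrt{12 + s} - s$ ($m{\left(s \right)} = -5 - \left(s - \sqrt{s + 12}\right) = -5 - \left(s - \sqrt{12 + s}\right) = -5 + \sqrt{12 + s} - s$)
$u{\left(l \right)} = 2 l \left(l + \sqrt{7}\right)$ ($u{\left(l \right)} = \left(l + l\right) \left(l - - \sqrt{12 - 5}\right) = 2 l \left(l + \left(-5 + \sqrt{7} + 5\right)\right) = 2 l \left(l + \sqrt{7}\right)$)
$C = 8800$ ($C = \left(9 + 13\right) 400 = 22 \cdot 400 = 8800$)
$\left(27997 + u{\left(-66 \right)}\right) + C = \left(27997 + 2 \left(-66\right) \left(-66 + \sqrt{7}\right)\right) + 8800 = \left(27997 + \left(8712 - 132 \sqrt{7}\right)\right) + 8800 = \left(36709 - 132 \sqrt{7}\right) + 8800 = 45509 - 132 \sqrt{7}$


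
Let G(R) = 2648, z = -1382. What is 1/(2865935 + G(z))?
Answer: 1/2868583 ≈ 3.4860e-7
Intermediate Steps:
1/(2865935 + G(z)) = 1/(2865935 + 2648) = 1/2868583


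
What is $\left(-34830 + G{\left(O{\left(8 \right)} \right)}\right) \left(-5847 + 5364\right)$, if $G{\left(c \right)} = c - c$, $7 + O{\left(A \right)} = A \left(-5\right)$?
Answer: $16822890$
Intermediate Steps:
$O{\left(A \right)} = -7 - 5 A$ ($O{\left(A \right)} = -7 + A \left(-5\right) = -7 - 5 A$)
$G{\left(c \right)} = 0$
$\left(-34830 + G{\left(O{\left(8 \right)} \right)}\right) \left(-5847 + 5364\right) = \left(-34830 + 0\right) \left(-5847 + 5364\right) = \left(-34830\right) \left(-483\right) = 16822890$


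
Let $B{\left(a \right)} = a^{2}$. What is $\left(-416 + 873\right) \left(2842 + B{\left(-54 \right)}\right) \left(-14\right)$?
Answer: $-36839684$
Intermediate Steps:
$\left(-416 + 873\right) \left(2842 + B{\left(-54 \right)}\right) \left(-14\right) = \left(-416 + 873\right) \left(2842 + \left(-54\right)^{2}\right) \left(-14\right) = 457 \left(2842 + 2916\right) \left(-14\right) = 457 \cdot 5758 \left(-14\right) = 2631406 \left(-14\right) = -36839684$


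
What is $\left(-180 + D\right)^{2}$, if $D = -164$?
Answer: $118336$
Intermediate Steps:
$\left(-180 + D\right)^{2} = \left(-180 - 164\right)^{2} = \left(-344\right)^{2} = 118336$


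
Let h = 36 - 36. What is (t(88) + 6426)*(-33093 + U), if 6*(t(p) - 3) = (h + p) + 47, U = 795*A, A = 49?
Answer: 37818693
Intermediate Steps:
h = 0
U = 38955 (U = 795*49 = 38955)
t(p) = 65/6 + p/6 (t(p) = 3 + ((0 + p) + 47)/6 = 3 + (p + 47)/6 = 3 + (47 + p)/6 = 3 + (47/6 + p/6) = 65/6 + p/6)
(t(88) + 6426)*(-33093 + U) = ((65/6 + (⅙)*88) + 6426)*(-33093 + 38955) = ((65/6 + 44/3) + 6426)*5862 = (51/2 + 6426)*5862 = (12903/2)*5862 = 37818693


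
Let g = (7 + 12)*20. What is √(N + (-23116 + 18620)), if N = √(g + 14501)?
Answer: √(-4496 + √14881) ≈ 66.136*I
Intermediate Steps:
g = 380 (g = 19*20 = 380)
N = √14881 (N = √(380 + 14501) = √14881 ≈ 121.99)
√(N + (-23116 + 18620)) = √(√14881 + (-23116 + 18620)) = √(√14881 - 4496) = √(-4496 + √14881)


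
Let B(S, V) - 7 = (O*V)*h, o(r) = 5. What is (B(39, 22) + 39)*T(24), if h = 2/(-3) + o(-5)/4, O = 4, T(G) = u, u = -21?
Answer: -2044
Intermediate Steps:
T(G) = -21
h = 7/12 (h = 2/(-3) + 5/4 = 2*(-⅓) + 5*(¼) = -⅔ + 5/4 = 7/12 ≈ 0.58333)
B(S, V) = 7 + 7*V/3 (B(S, V) = 7 + (4*V)*(7/12) = 7 + 7*V/3)
(B(39, 22) + 39)*T(24) = ((7 + (7/3)*22) + 39)*(-21) = ((7 + 154/3) + 39)*(-21) = (175/3 + 39)*(-21) = (292/3)*(-21) = -2044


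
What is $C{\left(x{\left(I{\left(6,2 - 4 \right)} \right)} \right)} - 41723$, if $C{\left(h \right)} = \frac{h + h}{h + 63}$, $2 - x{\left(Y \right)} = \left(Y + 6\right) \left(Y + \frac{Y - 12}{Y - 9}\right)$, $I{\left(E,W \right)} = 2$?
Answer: $- \frac{10973505}{263} \approx -41724.0$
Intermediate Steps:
$x{\left(Y \right)} = 2 - \left(6 + Y\right) \left(Y + \frac{-12 + Y}{-9 + Y}\right)$ ($x{\left(Y \right)} = 2 - \left(Y + 6\right) \left(Y + \frac{Y - 12}{Y - 9}\right) = 2 - \left(6 + Y\right) \left(Y + \frac{-12 + Y}{-9 + Y}\right)$)
$C{\left(h \right)} = \frac{2 h}{63 + h}$
$C{\left(x{\left(I{\left(6,2 - 4 \right)} \right)} \right)} - 41723 = \frac{2 \frac{54 - 2^{3} + 2 \cdot 2^{2} + 62 \cdot 2}{-9 + 2}}{63 + \frac{54 - 2^{3} + 2 \cdot 2^{2} + 62 \cdot 2}{-9 + 2}} - 41723 = \frac{2 \frac{54 - 8 + 2 \cdot 4 + 124}{-7}}{63 + \frac{54 - 8 + 2 \cdot 4 + 124}{-7}} - 41723 = \frac{2 \left(- \frac{54 - 8 + 8 + 124}{7}\right)}{63 - \frac{54 - 8 + 8 + 124}{7}} - 41723 = \frac{2 \left(\left(- \frac{1}{7}\right) 178\right)}{63 - \frac{178}{7}} - 41723 = 2 \left(- \frac{178}{7}\right) \frac{1}{63 - \frac{178}{7}} - 41723 = 2 \left(- \frac{178}{7}\right) \frac{1}{\frac{263}{7}} - 41723 = 2 \left(- \frac{178}{7}\right) \frac{7}{263} - 41723 = - \frac{356}{263} - 41723 = - \frac{10973505}{263}$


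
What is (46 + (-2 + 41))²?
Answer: 7225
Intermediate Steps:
(46 + (-2 + 41))² = (46 + 39)² = 85² = 7225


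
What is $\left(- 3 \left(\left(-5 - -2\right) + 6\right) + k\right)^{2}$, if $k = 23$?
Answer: $196$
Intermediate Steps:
$\left(- 3 \left(\left(-5 - -2\right) + 6\right) + k\right)^{2} = \left(- 3 \left(\left(-5 - -2\right) + 6\right) + 23\right)^{2} = \left(- 3 \left(\left(-5 + 2\right) + 6\right) + 23\right)^{2} = \left(- 3 \left(-3 + 6\right) + 23\right)^{2} = \left(\left(-3\right) 3 + 23\right)^{2} = \left(-9 + 23\right)^{2} = 14^{2} = 196$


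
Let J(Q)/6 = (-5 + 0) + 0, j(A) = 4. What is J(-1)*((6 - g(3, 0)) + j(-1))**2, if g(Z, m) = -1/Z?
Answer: -9610/3 ≈ -3203.3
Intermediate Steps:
J(Q) = -30 (J(Q) = 6*((-5 + 0) + 0) = 6*(-5 + 0) = 6*(-5) = -30)
J(-1)*((6 - g(3, 0)) + j(-1))**2 = -30*((6 - (-1)/3) + 4)**2 = -30*((6 - 1*(-1/3)) + 4)**2 = -30*((6 + 1/3) + 4)**2 = -30*(19/3 + 4)**2 = -30*(31/3)**2 = -30*961/9 = -9610/3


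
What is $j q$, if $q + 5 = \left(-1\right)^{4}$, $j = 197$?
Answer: $-788$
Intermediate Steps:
$q = -4$ ($q = -5 + \left(-1\right)^{4} = -5 + 1 = -4$)
$j q = 197 \left(-4\right) = -788$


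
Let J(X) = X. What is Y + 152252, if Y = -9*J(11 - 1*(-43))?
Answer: 151766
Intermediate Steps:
Y = -486 (Y = -9*(11 - 1*(-43)) = -9*(11 + 43) = -9*54 = -486)
Y + 152252 = -486 + 152252 = 151766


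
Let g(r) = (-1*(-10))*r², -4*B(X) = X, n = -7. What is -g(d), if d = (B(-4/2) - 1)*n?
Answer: -245/2 ≈ -122.50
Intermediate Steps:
B(X) = -X/4
d = 7/2 (d = (-(-1)/2 - 1)*(-7) = (-¼*(-2) - 1)*(-7) = (½ - 1)*(-7) = -½*(-7) = 7/2 ≈ 3.5000)
g(r) = 10*r²
-g(d) = -10*(7/2)² = -10*49/4 = -1*245/2 = -245/2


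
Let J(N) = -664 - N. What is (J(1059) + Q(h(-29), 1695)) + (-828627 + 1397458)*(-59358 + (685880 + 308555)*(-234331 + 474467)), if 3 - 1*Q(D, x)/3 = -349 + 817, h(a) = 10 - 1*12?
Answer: 135836606053672344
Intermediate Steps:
h(a) = -2 (h(a) = 10 - 12 = -2)
Q(D, x) = -1395 (Q(D, x) = 9 - 3*(-349 + 817) = 9 - 3*468 = 9 - 1404 = -1395)
(J(1059) + Q(h(-29), 1695)) + (-828627 + 1397458)*(-59358 + (685880 + 308555)*(-234331 + 474467)) = ((-664 - 1*1059) - 1395) + (-828627 + 1397458)*(-59358 + (685880 + 308555)*(-234331 + 474467)) = ((-664 - 1059) - 1395) + 568831*(-59358 + 994435*240136) = (-1723 - 1395) + 568831*(-59358 + 238799643160) = -3118 + 568831*238799583802 = -3118 + 135836606053675462 = 135836606053672344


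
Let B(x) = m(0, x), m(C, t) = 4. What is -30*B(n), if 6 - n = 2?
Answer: -120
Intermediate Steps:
n = 4 (n = 6 - 1*2 = 6 - 2 = 4)
B(x) = 4
-30*B(n) = -30*4 = -120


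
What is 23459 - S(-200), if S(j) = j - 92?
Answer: 23751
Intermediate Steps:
S(j) = -92 + j
23459 - S(-200) = 23459 - (-92 - 200) = 23459 - 1*(-292) = 23459 + 292 = 23751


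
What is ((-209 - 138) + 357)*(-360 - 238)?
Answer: -5980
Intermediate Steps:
((-209 - 138) + 357)*(-360 - 238) = (-347 + 357)*(-598) = 10*(-598) = -5980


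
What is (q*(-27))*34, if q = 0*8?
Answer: 0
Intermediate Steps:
q = 0
(q*(-27))*34 = (0*(-27))*34 = 0*34 = 0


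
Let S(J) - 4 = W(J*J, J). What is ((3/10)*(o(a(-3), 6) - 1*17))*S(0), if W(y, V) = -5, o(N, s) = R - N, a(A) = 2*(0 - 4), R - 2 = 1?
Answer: 9/5 ≈ 1.8000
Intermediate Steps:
R = 3 (R = 2 + 1 = 3)
a(A) = -8 (a(A) = 2*(-4) = -8)
o(N, s) = 3 - N
S(J) = -1 (S(J) = 4 - 5 = -1)
((3/10)*(o(a(-3), 6) - 1*17))*S(0) = ((3/10)*((3 - 1*(-8)) - 1*17))*(-1) = ((3*(⅒))*((3 + 8) - 17))*(-1) = (3*(11 - 17)/10)*(-1) = ((3/10)*(-6))*(-1) = -9/5*(-1) = 9/5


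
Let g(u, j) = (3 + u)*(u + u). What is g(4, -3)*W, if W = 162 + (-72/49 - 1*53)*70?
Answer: -204448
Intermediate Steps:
g(u, j) = 2*u*(3 + u) (g(u, j) = (3 + u)*(2*u) = 2*u*(3 + u))
W = -25556/7 (W = 162 + (-72*1/49 - 53)*70 = 162 + (-72/49 - 53)*70 = 162 - 2669/49*70 = 162 - 26690/7 = -25556/7 ≈ -3650.9)
g(4, -3)*W = (2*4*(3 + 4))*(-25556/7) = (2*4*7)*(-25556/7) = 56*(-25556/7) = -204448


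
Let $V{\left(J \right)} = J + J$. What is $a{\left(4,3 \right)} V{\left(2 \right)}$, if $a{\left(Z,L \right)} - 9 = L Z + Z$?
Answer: $100$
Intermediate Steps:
$V{\left(J \right)} = 2 J$
$a{\left(Z,L \right)} = 9 + Z + L Z$ ($a{\left(Z,L \right)} = 9 + \left(L Z + Z\right) = 9 + \left(Z + L Z\right) = 9 + Z + L Z$)
$a{\left(4,3 \right)} V{\left(2 \right)} = \left(9 + 4 + 3 \cdot 4\right) 2 \cdot 2 = \left(9 + 4 + 12\right) 4 = 25 \cdot 4 = 100$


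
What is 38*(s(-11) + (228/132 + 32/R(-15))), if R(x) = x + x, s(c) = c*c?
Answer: 762812/165 ≈ 4623.1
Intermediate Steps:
s(c) = c²
R(x) = 2*x
38*(s(-11) + (228/132 + 32/R(-15))) = 38*((-11)² + (228/132 + 32/((2*(-15))))) = 38*(121 + (228*(1/132) + 32/(-30))) = 38*(121 + (19/11 + 32*(-1/30))) = 38*(121 + (19/11 - 16/15)) = 38*(121 + 109/165) = 38*(20074/165) = 762812/165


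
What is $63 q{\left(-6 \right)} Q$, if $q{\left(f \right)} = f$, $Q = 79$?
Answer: $-29862$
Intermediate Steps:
$63 q{\left(-6 \right)} Q = 63 \left(-6\right) 79 = \left(-378\right) 79 = -29862$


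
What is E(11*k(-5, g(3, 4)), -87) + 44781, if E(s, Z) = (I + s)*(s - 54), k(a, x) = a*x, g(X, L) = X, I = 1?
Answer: 80697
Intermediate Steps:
E(s, Z) = (1 + s)*(-54 + s) (E(s, Z) = (1 + s)*(s - 54) = (1 + s)*(-54 + s))
E(11*k(-5, g(3, 4)), -87) + 44781 = (-54 + (11*(-5*3))² - 583*(-5*3)) + 44781 = (-54 + (11*(-15))² - 583*(-15)) + 44781 = (-54 + (-165)² - 53*(-165)) + 44781 = (-54 + 27225 + 8745) + 44781 = 35916 + 44781 = 80697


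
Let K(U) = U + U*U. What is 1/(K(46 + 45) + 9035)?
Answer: 1/17407 ≈ 5.7448e-5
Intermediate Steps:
K(U) = U + U²
1/(K(46 + 45) + 9035) = 1/((46 + 45)*(1 + (46 + 45)) + 9035) = 1/(91*(1 + 91) + 9035) = 1/(91*92 + 9035) = 1/(8372 + 9035) = 1/17407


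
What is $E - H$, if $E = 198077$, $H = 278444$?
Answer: $-80367$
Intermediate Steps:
$E - H = 198077 - 278444 = -80367$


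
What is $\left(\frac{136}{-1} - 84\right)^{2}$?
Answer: $48400$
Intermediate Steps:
$\left(\frac{136}{-1} - 84\right)^{2} = \left(136 \left(-1\right) - 84\right)^{2} = \left(-136 - 84\right)^{2} = \left(-220\right)^{2} = 48400$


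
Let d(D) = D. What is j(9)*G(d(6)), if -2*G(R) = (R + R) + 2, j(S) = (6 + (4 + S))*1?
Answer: -133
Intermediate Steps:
j(S) = 10 + S (j(S) = (10 + S)*1 = 10 + S)
G(R) = -1 - R (G(R) = -((R + R) + 2)/2 = -(2*R + 2)/2 = -(2 + 2*R)/2 = -1 - R)
j(9)*G(d(6)) = (10 + 9)*(-1 - 1*6) = 19*(-1 - 6) = 19*(-7) = -133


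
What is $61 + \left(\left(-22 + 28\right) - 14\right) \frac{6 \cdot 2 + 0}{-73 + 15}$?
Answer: $\frac{1817}{29} \approx 62.655$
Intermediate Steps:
$61 + \left(\left(-22 + 28\right) - 14\right) \frac{6 \cdot 2 + 0}{-73 + 15} = 61 + \left(6 - 14\right) \frac{12 + 0}{-58} = 61 - 8 \cdot 12 \left(- \frac{1}{58}\right) = 61 - - \frac{48}{29} = 61 + \frac{48}{29} = \frac{1817}{29}$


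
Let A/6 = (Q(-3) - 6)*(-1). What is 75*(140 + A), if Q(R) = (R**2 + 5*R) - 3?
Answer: 17250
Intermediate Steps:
Q(R) = -3 + R**2 + 5*R
A = 90 (A = 6*(((-3 + (-3)**2 + 5*(-3)) - 6)*(-1)) = 6*(((-3 + 9 - 15) - 6)*(-1)) = 6*((-9 - 6)*(-1)) = 6*(-15*(-1)) = 6*15 = 90)
75*(140 + A) = 75*(140 + 90) = 75*230 = 17250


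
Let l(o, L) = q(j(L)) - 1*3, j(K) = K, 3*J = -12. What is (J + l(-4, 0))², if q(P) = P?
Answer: 49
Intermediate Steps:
J = -4 (J = (⅓)*(-12) = -4)
l(o, L) = -3 + L (l(o, L) = L - 1*3 = L - 3 = -3 + L)
(J + l(-4, 0))² = (-4 + (-3 + 0))² = (-4 - 3)² = (-7)² = 49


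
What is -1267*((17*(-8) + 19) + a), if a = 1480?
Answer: -1726921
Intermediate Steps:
-1267*((17*(-8) + 19) + a) = -1267*((17*(-8) + 19) + 1480) = -1267*((-136 + 19) + 1480) = -1267*(-117 + 1480) = -1267*1363 = -1726921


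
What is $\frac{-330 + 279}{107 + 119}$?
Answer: $- \frac{51}{226} \approx -0.22566$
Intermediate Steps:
$\frac{-330 + 279}{107 + 119} = - \frac{51}{226}$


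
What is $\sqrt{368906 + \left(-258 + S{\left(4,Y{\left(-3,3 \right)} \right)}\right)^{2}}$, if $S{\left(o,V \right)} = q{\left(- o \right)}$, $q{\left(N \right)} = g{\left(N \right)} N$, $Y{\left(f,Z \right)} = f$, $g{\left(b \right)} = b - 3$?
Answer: $11 \sqrt{3486} \approx 649.47$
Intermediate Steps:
$g{\left(b \right)} = -3 + b$ ($g{\left(b \right)} = b - 3 = -3 + b$)
$q{\left(N \right)} = N \left(-3 + N\right)$ ($q{\left(N \right)} = \left(-3 + N\right) N = N \left(-3 + N\right)$)
$S{\left(o,V \right)} = - o \left(-3 - o\right)$
$\sqrt{368906 + \left(-258 + S{\left(4,Y{\left(-3,3 \right)} \right)}\right)^{2}} = \sqrt{368906 + \left(-258 + 4 \left(3 + 4\right)\right)^{2}} = \sqrt{368906 + \left(-258 + 4 \cdot 7\right)^{2}} = \sqrt{368906 + \left(-258 + 28\right)^{2}} = \sqrt{368906 + \left(-230\right)^{2}} = \sqrt{368906 + 52900} = \sqrt{421806} = 11 \sqrt{3486}$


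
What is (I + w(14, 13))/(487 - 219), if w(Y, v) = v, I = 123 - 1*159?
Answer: -23/268 ≈ -0.085821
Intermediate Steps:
I = -36 (I = 123 - 159 = -36)
(I + w(14, 13))/(487 - 219) = (-36 + 13)/(487 - 219) = -23/268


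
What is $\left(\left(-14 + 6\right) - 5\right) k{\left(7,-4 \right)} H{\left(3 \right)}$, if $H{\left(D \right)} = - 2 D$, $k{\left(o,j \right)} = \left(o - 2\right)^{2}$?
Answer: $1950$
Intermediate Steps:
$k{\left(o,j \right)} = \left(-2 + o\right)^{2}$
$\left(\left(-14 + 6\right) - 5\right) k{\left(7,-4 \right)} H{\left(3 \right)} = \left(\left(-14 + 6\right) - 5\right) \left(-2 + 7\right)^{2} \left(\left(-2\right) 3\right) = \left(-8 - 5\right) 5^{2} \left(-6\right) = \left(-13\right) 25 \left(-6\right) = \left(-325\right) \left(-6\right) = 1950$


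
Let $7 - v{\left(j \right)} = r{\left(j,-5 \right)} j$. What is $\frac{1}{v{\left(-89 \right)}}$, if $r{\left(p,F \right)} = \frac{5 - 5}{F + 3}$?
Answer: $\frac{1}{7} \approx 0.14286$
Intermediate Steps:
$r{\left(p,F \right)} = 0$ ($r{\left(p,F \right)} = \frac{0}{3 + F} = 0$)
$v{\left(j \right)} = 7$ ($v{\left(j \right)} = 7 - 0 j = 7 - 0 = 7 + 0 = 7$)
$\frac{1}{v{\left(-89 \right)}} = \frac{1}{7}$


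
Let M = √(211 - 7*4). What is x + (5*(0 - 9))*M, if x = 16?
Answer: 16 - 45*√183 ≈ -592.75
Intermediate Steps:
M = √183 (M = √(211 - 28) = √183 ≈ 13.528)
x + (5*(0 - 9))*M = 16 + (5*(0 - 9))*√183 = 16 + (5*(-9))*√183 = 16 - 45*√183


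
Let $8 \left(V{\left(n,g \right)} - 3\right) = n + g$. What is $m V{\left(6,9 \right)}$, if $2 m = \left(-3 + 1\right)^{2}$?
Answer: $\frac{39}{4} \approx 9.75$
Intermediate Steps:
$V{\left(n,g \right)} = 3 + \frac{g}{8} + \frac{n}{8}$ ($V{\left(n,g \right)} = 3 + \frac{n + g}{8} = 3 + \frac{g + n}{8} = 3 + \left(\frac{g}{8} + \frac{n}{8}\right) = 3 + \frac{g}{8} + \frac{n}{8}$)
$m = 2$ ($m = \frac{\left(-3 + 1\right)^{2}}{2} = \frac{\left(-2\right)^{2}}{2} = \frac{1}{2} \cdot 4 = 2$)
$m V{\left(6,9 \right)} = 2 \left(3 + \frac{1}{8} \cdot 9 + \frac{1}{8} \cdot 6\right) = 2 \left(3 + \frac{9}{8} + \frac{3}{4}\right) = 2 \cdot \frac{39}{8} = \frac{39}{4}$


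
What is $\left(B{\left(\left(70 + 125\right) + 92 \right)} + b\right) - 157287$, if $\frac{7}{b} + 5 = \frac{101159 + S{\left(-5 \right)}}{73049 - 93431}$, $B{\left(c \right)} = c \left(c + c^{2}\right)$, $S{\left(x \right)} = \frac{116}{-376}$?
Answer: $\frac{149939729822263}{6362819} \approx 2.3565 \cdot 10^{7}$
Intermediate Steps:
$S{\left(x \right)} = - \frac{29}{94}$ ($S{\left(x \right)} = 116 \left(- \frac{1}{376}\right) = - \frac{29}{94}$)
$b = - \frac{4470452}{6362819}$ ($b = \frac{7}{-5 + \frac{101159 - \frac{29}{94}}{73049 - 93431}} = \frac{7}{-5 + \frac{9508917}{94 \left(-20382\right)}} = \frac{7}{-5 + \frac{9508917}{94} \left(- \frac{1}{20382}\right)} = \frac{7}{-5 - \frac{3169639}{638636}} = \frac{7}{- \frac{6362819}{638636}} = 7 \left(- \frac{638636}{6362819}\right) = - \frac{4470452}{6362819} \approx -0.70259$)
$\left(B{\left(\left(70 + 125\right) + 92 \right)} + b\right) - 157287 = \left(\left(\left(70 + 125\right) + 92\right)^{2} \left(1 + \left(\left(70 + 125\right) + 92\right)\right) - \frac{4470452}{6362819}\right) - 157287 = \left(\left(195 + 92\right)^{2} \left(1 + \left(195 + 92\right)\right) - \frac{4470452}{6362819}\right) - 157287 = \left(287^{2} \left(1 + 287\right) - \frac{4470452}{6362819}\right) - 157287 = \left(82369 \cdot 288 - \frac{4470452}{6362819}\right) - 157287 = \left(23722272 - \frac{4470452}{6362819}\right) - 157287 = \frac{150940518534316}{6362819} - 157287 = \frac{149939729822263}{6362819}$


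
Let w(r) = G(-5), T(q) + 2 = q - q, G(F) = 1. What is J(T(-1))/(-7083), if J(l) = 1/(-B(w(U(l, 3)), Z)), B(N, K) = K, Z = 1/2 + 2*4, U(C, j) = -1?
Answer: 2/120411 ≈ 1.6610e-5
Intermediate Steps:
T(q) = -2 (T(q) = -2 + (q - q) = -2 + 0 = -2)
Z = 17/2 (Z = ½ + 8 = 17/2 ≈ 8.5000)
w(r) = 1
J(l) = -2/17 (J(l) = 1/(-1*17/2) = 1/(-17/2) = -2/17)
J(T(-1))/(-7083) = -2/17/(-7083) = -2/17*(-1/7083) = 2/120411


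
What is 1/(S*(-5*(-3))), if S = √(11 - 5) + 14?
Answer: 7/1425 - √6/2850 ≈ 0.0040528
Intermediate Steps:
S = 14 + √6 (S = √6 + 14 = 14 + √6 ≈ 16.449)
1/(S*(-5*(-3))) = 1/((14 + √6)*(-5*(-3))) = 1/((14 + √6)*15) = 1/(210 + 15*√6)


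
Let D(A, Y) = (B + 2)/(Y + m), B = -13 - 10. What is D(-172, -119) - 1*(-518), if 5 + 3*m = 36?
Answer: 168931/326 ≈ 518.19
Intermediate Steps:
m = 31/3 (m = -5/3 + (⅓)*36 = -5/3 + 12 = 31/3 ≈ 10.333)
B = -23
D(A, Y) = -21/(31/3 + Y) (D(A, Y) = (-23 + 2)/(Y + 31/3) = -21/(31/3 + Y))
D(-172, -119) - 1*(-518) = -63/(31 + 3*(-119)) - 1*(-518) = -63/(31 - 357) + 518 = -63/(-326) + 518 = -63*(-1/326) + 518 = 63/326 + 518 = 168931/326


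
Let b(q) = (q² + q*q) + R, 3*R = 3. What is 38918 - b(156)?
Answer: -9755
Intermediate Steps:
R = 1 (R = (⅓)*3 = 1)
b(q) = 1 + 2*q² (b(q) = (q² + q*q) + 1 = (q² + q²) + 1 = 2*q² + 1 = 1 + 2*q²)
38918 - b(156) = 38918 - (1 + 2*156²) = 38918 - (1 + 2*24336) = 38918 - (1 + 48672) = 38918 - 1*48673 = 38918 - 48673 = -9755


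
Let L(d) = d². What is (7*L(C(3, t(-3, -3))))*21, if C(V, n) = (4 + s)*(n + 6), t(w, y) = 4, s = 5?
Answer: 1190700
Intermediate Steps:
C(V, n) = 54 + 9*n (C(V, n) = (4 + 5)*(n + 6) = 9*(6 + n) = 54 + 9*n)
(7*L(C(3, t(-3, -3))))*21 = (7*(54 + 9*4)²)*21 = (7*(54 + 36)²)*21 = (7*90²)*21 = (7*8100)*21 = 56700*21 = 1190700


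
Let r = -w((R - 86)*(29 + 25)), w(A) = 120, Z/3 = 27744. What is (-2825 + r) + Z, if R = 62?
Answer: 80287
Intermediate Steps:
Z = 83232 (Z = 3*27744 = 83232)
r = -120 (r = -1*120 = -120)
(-2825 + r) + Z = (-2825 - 120) + 83232 = -2945 + 83232 = 80287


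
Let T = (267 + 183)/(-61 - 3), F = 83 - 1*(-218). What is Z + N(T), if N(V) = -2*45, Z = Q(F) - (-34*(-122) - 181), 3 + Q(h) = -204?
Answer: -4264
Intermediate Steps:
F = 301 (F = 83 + 218 = 301)
Q(h) = -207 (Q(h) = -3 - 204 = -207)
T = -225/32 (T = 450/(-64) = 450*(-1/64) = -225/32 ≈ -7.0313)
Z = -4174 (Z = -207 - (-34*(-122) - 181) = -207 - (4148 - 181) = -207 - 1*3967 = -207 - 3967 = -4174)
N(V) = -90
Z + N(T) = -4174 - 90 = -4264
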